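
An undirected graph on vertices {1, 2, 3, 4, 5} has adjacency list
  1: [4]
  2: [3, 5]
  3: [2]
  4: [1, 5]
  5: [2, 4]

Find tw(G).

1

A width-1 tree decomposition is:
Bags: B1 = {1, 4}  B2 = {4, 5}  B3 = {2, 5}  B4 = {2, 3}
Tree: B1–B2, B2–B3, B3–B4
Every bag has size at most 2, so the width is 2 − 1 = 1 and tw(G) ≤ 1. Any graph with an edge has treewidth ≥ 1, and G has the edge 1–4. Combining the bounds, tw(G) = 1.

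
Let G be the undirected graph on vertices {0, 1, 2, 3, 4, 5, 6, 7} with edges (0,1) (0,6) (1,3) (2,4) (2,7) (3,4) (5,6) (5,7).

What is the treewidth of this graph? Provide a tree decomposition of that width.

Every bag has size at most 3, so the width is 3 − 1 = 2 and tw(G) ≤ 2. For the lower bound, G contains the cycle 4–3–1–0–6–5–7–2–4, so G is not a forest; only forests have treewidth ≤ 1, hence tw(G) ≥ 2. Hence tw(G) = 2 exactly.

Treewidth 2.
Bags: B1 = {1, 3, 4}  B2 = {0, 1, 4}  B3 = {0, 4, 6}  B4 = {4, 5, 6}  B5 = {4, 5, 7}  B6 = {2, 4, 7}
Tree: B1–B2, B2–B3, B3–B4, B4–B5, B5–B6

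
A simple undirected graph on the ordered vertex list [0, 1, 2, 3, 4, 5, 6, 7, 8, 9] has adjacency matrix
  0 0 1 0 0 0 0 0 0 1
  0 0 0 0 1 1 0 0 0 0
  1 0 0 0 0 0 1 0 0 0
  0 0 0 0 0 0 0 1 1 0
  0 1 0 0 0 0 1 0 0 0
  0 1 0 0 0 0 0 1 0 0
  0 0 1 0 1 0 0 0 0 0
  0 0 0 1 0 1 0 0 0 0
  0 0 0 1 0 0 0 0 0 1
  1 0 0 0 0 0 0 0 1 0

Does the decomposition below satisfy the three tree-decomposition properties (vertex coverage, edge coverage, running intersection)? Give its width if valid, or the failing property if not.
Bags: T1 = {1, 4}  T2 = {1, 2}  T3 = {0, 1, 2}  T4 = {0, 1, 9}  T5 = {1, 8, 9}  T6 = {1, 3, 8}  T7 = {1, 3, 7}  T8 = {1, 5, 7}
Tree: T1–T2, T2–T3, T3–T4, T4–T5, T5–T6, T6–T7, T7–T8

No — vertex 6 appears in no bag.

A tree decomposition must satisfy three properties: every vertex lies in some bag; for every edge, both endpoints lie together in some bag; and for every vertex, the bags containing it form a connected subtree. Here vertex 6 appears in no bag, so the decomposition is invalid.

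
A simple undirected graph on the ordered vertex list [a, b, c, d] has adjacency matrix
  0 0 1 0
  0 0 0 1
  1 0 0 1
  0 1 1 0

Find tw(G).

A width-1 tree decomposition is:
Bags: B1 = {b, d}  B2 = {c, d}  B3 = {a, c}
Tree: B1–B2, B2–B3
Each bag holds 2 vertices, so the decomposition has width 1, which upper-bounds the treewidth. G has an edge, so its treewidth is at least 1. The upper and lower bounds meet at 1, so that is the treewidth.

1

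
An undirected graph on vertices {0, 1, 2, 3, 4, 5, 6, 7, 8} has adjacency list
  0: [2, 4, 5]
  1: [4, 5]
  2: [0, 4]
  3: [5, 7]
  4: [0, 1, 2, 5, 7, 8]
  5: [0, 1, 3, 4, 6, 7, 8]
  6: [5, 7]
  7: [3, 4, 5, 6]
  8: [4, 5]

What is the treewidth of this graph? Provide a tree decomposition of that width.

Each bag holds 3 vertices, so the decomposition has width 2, which upper-bounds the treewidth. On the other hand G contains the 3-clique {0, 2, 4}. A clique must lie in a single bag of any decomposition, so no decomposition can have width below 2. The upper and lower bounds meet at 2, so that is the treewidth.

Treewidth 2.
One such decomposition:
Bags: B1 = {4, 5, 7}  B2 = {0, 4, 5}  B3 = {5, 6, 7}  B4 = {4, 5, 8}  B5 = {1, 4, 5}  B6 = {3, 5, 7}  B7 = {0, 2, 4}
Tree: B1–B2, B1–B3, B1–B4, B4–B5, B3–B6, B2–B7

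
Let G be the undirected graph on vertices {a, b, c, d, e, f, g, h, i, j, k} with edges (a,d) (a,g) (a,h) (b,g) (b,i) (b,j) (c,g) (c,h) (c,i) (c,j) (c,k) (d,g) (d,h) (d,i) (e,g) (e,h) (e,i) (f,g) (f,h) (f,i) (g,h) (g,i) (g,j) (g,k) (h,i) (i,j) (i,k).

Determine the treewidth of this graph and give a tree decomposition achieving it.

Treewidth 3.
One optimal decomposition is:
Bags: B1 = {d, g, h, i}  B2 = {c, g, h, i}  B3 = {e, g, h, i}  B4 = {c, g, i, j}  B5 = {f, g, h, i}  B6 = {c, g, i, k}  B7 = {b, g, i, j}  B8 = {a, d, g, h}
Tree: B1–B2, B2–B3, B2–B4, B1–B5, B4–B6, B4–B7, B1–B8

Each bag holds 4 vertices, so the decomposition has width 3, which upper-bounds the treewidth. On the other hand G contains the 4-clique {a, d, g, h}. A clique must lie in a single bag of any decomposition, so no decomposition can have width below 3. Therefore the treewidth is 3.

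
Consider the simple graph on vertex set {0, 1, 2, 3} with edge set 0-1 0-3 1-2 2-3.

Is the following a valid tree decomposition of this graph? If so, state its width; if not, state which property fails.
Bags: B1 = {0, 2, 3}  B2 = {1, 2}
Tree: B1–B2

No — edge (0,1) lies in no bag.

A tree decomposition must satisfy three properties: every vertex lies in some bag; for every edge, both endpoints lie together in some bag; and for every vertex, the bags containing it form a connected subtree. Here edge (0,1) lies in no bag, so the decomposition is invalid.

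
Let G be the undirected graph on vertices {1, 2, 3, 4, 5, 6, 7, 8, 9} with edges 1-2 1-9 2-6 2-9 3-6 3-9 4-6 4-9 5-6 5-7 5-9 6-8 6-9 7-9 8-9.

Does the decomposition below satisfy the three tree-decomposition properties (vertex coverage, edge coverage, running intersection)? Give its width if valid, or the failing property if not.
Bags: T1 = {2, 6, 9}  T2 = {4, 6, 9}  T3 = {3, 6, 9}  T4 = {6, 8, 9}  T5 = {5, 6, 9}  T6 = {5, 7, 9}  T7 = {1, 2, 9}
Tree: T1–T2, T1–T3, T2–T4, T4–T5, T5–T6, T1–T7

Yes; width 2.

Checking the three conditions: (i) the bags cover all of {1, 2, 3, 4, 5, 6, 7, 8, 9}; (ii) for each edge, some bag contains both endpoints; (iii) the bags containing any fixed vertex form a subtree. All hold, so the decomposition is valid with width 3 − 1 = 2.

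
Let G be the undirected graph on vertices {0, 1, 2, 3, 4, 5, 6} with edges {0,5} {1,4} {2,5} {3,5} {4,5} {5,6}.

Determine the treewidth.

A width-1 tree decomposition is:
Bags: B1 = {4, 5}  B2 = {0, 5}  B3 = {3, 5}  B4 = {5, 6}  B5 = {1, 4}  B6 = {2, 5}
Tree: B1–B2, B1–B3, B3–B4, B1–B5, B2–B6
The largest bag has 2 vertices, giving width 1; this decomposition certifies tw(G) ≤ 1. Since G has at least one edge (e.g. 4–5), it is not an edgeless graph, so tw(G) ≥ 1. Hence tw(G) = 1 exactly.

1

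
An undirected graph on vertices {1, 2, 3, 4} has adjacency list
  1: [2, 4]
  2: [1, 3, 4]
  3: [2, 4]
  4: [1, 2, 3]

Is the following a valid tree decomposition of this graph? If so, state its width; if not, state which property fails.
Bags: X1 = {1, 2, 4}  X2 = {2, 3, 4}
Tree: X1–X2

Yes; width 2.

Every vertex of G appears in some bag (union = {1, 2, 3, 4}); every edge is covered by a bag; and for each vertex v the set of bags containing v is connected in the bag tree. The decomposition is therefore valid. The largest bag has 3 vertices, so the width is 2.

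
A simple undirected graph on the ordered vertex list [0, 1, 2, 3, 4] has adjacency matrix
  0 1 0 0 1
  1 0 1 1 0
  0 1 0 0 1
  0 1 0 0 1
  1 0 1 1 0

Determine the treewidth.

A width-2 tree decomposition is:
Bags: B1 = {0, 1, 4}  B2 = {1, 2, 4}  B3 = {1, 3, 4}
Tree: B1–B2, B2–B3
Every bag has size at most 3, so the width is 3 − 1 = 2 and tw(G) ≤ 2. The edges 0–1–2–4–0 form a cycle, so G is not a tree and its treewidth is at least 2. Hence tw(G) = 2 exactly.

2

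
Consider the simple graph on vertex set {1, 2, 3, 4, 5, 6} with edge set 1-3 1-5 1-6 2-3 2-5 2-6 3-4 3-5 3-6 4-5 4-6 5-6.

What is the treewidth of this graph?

A width-3 tree decomposition is:
Bags: B1 = {3, 4, 5, 6}  B2 = {1, 3, 5, 6}  B3 = {2, 3, 5, 6}
Tree: B1–B2, B2–B3
Each bag holds 4 vertices, so the decomposition has width 3, which upper-bounds the treewidth. On the other hand G contains the 4-clique {1, 3, 5, 6}. A clique must lie in a single bag of any decomposition, so no decomposition can have width below 3. Therefore the treewidth is 3.

3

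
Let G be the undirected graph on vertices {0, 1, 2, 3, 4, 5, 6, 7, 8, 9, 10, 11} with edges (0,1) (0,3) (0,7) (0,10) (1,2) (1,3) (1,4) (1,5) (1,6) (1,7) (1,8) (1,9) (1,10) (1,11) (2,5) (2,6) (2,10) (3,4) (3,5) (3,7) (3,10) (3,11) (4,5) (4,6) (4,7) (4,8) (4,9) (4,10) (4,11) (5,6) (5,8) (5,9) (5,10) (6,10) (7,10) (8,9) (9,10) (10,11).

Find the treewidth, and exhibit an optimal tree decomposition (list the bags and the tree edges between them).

Treewidth 4.
Bags: B1 = {1, 3, 4, 7, 10}  B2 = {1, 3, 4, 5, 10}  B3 = {1, 4, 5, 9, 10}  B4 = {1, 4, 5, 8, 9}  B5 = {1, 3, 4, 10, 11}  B6 = {1, 4, 5, 6, 10}  B7 = {0, 1, 3, 7, 10}  B8 = {1, 2, 5, 6, 10}
Tree: B1–B2, B2–B3, B3–B4, B1–B5, B2–B6, B1–B7, B6–B8

Every bag has size at most 5, so the width is 5 − 1 = 4 and tw(G) ≤ 4. For the lower bound, the 5 vertices {1, 4, 5, 8, 9} are pairwise adjacent, and any tree decomposition puts a clique entirely inside one bag — forcing width ≥ 4. Combining the bounds, tw(G) = 4.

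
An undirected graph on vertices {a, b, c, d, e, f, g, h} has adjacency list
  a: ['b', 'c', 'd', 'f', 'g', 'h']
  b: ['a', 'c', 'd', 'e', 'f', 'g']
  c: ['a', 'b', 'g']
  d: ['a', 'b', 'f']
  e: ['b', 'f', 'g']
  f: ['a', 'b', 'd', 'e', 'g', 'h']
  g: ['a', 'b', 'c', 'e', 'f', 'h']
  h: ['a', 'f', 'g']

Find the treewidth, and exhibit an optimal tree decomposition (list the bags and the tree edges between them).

Treewidth 3.
Bags: B1 = {a, b, c, g}  B2 = {a, b, f, g}  B3 = {a, f, g, h}  B4 = {b, e, f, g}  B5 = {a, b, d, f}
Tree: B1–B2, B2–B3, B2–B4, B2–B5

Each bag holds 4 vertices, so the decomposition has width 3, which upper-bounds the treewidth. Conversely, {a, b, c, g} is a clique of size 4, and the vertices of any clique must share a bag in every tree decomposition; so some bag has ≥ 4 vertices and tw(G) ≥ 3. The upper and lower bounds meet at 3, so that is the treewidth.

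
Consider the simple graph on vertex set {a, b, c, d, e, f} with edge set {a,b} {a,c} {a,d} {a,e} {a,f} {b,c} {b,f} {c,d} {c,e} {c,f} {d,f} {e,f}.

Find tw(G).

3

A width-3 tree decomposition is:
Bags: B1 = {a, c, d, f}  B2 = {a, b, c, f}  B3 = {a, c, e, f}
Tree: B1–B2, B2–B3
Each bag holds 4 vertices, so the decomposition has width 3, which upper-bounds the treewidth. For the lower bound, the 4 vertices {a, c, d, f} are pairwise adjacent, and any tree decomposition puts a clique entirely inside one bag — forcing width ≥ 3. Hence tw(G) = 3 exactly.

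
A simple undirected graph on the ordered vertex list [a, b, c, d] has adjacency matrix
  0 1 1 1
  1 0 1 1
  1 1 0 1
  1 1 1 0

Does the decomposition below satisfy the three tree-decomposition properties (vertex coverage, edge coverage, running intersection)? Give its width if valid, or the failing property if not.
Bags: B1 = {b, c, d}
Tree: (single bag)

No — vertex a appears in no bag.

A tree decomposition must satisfy three properties: every vertex lies in some bag; for every edge, both endpoints lie together in some bag; and for every vertex, the bags containing it form a connected subtree. Here vertex a appears in no bag, so the decomposition is invalid.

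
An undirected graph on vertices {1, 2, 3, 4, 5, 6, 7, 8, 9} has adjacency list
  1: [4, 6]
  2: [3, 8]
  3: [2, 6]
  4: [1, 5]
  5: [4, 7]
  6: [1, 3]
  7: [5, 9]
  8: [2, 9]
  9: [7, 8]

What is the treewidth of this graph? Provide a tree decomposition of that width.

Every bag has size at most 3, so the width is 3 − 1 = 2 and tw(G) ≤ 2. For the lower bound, G contains the cycle 3–6–1–4–5–7–9–8–2–3, so G is not a forest; only forests have treewidth ≤ 1, hence tw(G) ≥ 2. Combining the bounds, tw(G) = 2.

Treewidth 2.
Bags: B1 = {1, 3, 6}  B2 = {1, 3, 4}  B3 = {3, 4, 5}  B4 = {3, 5, 7}  B5 = {3, 7, 9}  B6 = {3, 8, 9}  B7 = {2, 3, 8}
Tree: B1–B2, B2–B3, B3–B4, B4–B5, B5–B6, B6–B7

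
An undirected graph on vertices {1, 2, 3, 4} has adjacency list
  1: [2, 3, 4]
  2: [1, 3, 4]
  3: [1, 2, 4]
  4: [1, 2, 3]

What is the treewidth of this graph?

A width-3 tree decomposition is:
Bags: B1 = {1, 2, 3, 4}
Tree: (single bag)
A single bag containing all 4 vertices is trivially a valid decomposition of width 3. For the lower bound, the 4 vertices {1, 2, 3, 4} are pairwise adjacent, and any tree decomposition puts a clique entirely inside one bag — forcing width ≥ 3. The upper and lower bounds meet at 3, so that is the treewidth.

3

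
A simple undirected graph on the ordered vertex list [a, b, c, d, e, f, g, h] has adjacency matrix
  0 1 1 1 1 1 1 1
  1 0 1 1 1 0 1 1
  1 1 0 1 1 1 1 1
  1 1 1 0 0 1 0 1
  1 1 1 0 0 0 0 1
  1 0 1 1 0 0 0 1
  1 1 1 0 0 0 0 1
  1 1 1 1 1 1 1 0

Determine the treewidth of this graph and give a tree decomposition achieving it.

Each bag holds 5 vertices, so the decomposition has width 4, which upper-bounds the treewidth. On the other hand G contains the 5-clique {a, c, d, f, h}. A clique must lie in a single bag of any decomposition, so no decomposition can have width below 4. The upper and lower bounds meet at 4, so that is the treewidth.

Treewidth 4.
Bags: B1 = {a, b, c, d, h}  B2 = {a, c, d, f, h}  B3 = {a, b, c, g, h}  B4 = {a, b, c, e, h}
Tree: B1–B2, B1–B3, B1–B4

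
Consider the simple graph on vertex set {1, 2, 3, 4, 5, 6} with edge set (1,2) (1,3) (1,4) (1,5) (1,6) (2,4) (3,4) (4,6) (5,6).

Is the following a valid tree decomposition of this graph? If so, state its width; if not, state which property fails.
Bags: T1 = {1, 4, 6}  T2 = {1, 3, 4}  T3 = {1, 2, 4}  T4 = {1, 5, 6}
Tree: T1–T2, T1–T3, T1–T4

Vertex coverage: the bags together contain {1, 2, 3, 4, 5, 6}, the full vertex set. Edge coverage: each edge of G has both endpoints in at least one bag. Running intersection: for every vertex, the bags containing it form a connected subtree. All three properties hold, so this is a valid tree decomposition of width max|bag| − 1 = 2, and hence tw(G) ≤ 2.

Yes; width 2.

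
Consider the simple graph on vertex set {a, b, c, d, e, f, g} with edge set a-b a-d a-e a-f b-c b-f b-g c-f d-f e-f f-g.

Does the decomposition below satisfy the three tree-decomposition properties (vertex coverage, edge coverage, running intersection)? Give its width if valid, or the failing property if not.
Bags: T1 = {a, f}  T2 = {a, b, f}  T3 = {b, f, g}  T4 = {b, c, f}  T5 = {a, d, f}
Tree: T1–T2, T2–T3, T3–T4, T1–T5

No — vertex e appears in no bag.

A tree decomposition must satisfy three properties: every vertex lies in some bag; for every edge, both endpoints lie together in some bag; and for every vertex, the bags containing it form a connected subtree. Here vertex e appears in no bag, so the decomposition is invalid.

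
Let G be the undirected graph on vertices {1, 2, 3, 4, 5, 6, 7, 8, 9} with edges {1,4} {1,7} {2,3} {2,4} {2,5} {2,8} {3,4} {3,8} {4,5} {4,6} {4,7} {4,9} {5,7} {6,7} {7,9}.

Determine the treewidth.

A width-2 tree decomposition is:
Bags: B1 = {4, 7, 9}  B2 = {4, 6, 7}  B3 = {4, 5, 7}  B4 = {2, 4, 5}  B5 = {2, 3, 4}  B6 = {2, 3, 8}  B7 = {1, 4, 7}
Tree: B1–B2, B2–B3, B3–B4, B4–B5, B5–B6, B2–B7
The largest bag has 3 vertices, giving width 2; this decomposition certifies tw(G) ≤ 2. For the lower bound, the 3 vertices {2, 3, 8} are pairwise adjacent, and any tree decomposition puts a clique entirely inside one bag — forcing width ≥ 2. The upper and lower bounds meet at 2, so that is the treewidth.

2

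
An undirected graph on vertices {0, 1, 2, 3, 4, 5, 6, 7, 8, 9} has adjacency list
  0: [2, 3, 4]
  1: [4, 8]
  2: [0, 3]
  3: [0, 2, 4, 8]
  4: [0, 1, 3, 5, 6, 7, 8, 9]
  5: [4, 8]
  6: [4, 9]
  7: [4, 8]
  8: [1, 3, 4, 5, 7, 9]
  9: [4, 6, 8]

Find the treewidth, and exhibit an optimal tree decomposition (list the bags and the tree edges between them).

Treewidth 2.
Bags: B1 = {4, 8, 9}  B2 = {1, 4, 8}  B3 = {3, 4, 8}  B4 = {0, 3, 4}  B5 = {0, 2, 3}  B6 = {4, 7, 8}  B7 = {4, 5, 8}  B8 = {4, 6, 9}
Tree: B1–B2, B2–B3, B3–B4, B4–B5, B1–B6, B6–B7, B1–B8

Each bag holds 3 vertices, so the decomposition has width 2, which upper-bounds the treewidth. Conversely, {0, 2, 3} is a clique of size 3, and the vertices of any clique must share a bag in every tree decomposition; so some bag has ≥ 3 vertices and tw(G) ≥ 2. The upper and lower bounds meet at 2, so that is the treewidth.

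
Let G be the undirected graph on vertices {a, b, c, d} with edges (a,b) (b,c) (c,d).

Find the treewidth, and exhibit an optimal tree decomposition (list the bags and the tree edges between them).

Every bag has size at most 2, so the width is 2 − 1 = 1 and tw(G) ≤ 1. Any graph with an edge has treewidth ≥ 1, and G has the edge d–c. The upper and lower bounds meet at 1, so that is the treewidth.

Treewidth 1.
Bags: B1 = {c, d}  B2 = {b, c}  B3 = {a, b}
Tree: B1–B2, B2–B3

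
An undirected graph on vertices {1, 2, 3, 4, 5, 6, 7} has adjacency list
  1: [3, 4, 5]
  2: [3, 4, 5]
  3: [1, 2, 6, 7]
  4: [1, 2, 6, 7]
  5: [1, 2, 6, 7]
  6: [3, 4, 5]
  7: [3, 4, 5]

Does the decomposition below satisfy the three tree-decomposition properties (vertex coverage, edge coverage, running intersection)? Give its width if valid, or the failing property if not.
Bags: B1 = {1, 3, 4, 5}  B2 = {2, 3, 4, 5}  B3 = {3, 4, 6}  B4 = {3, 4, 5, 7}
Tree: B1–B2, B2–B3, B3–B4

A tree decomposition must satisfy three properties: every vertex lies in some bag; for every edge, both endpoints lie together in some bag; and for every vertex, the bags containing it form a connected subtree. Here edge (5,6) lies in no bag, so the decomposition is invalid.

No — edge (5,6) lies in no bag.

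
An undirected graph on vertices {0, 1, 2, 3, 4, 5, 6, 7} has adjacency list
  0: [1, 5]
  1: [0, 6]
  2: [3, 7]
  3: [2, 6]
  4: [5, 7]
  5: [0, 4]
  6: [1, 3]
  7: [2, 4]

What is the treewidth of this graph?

2

A width-2 tree decomposition is:
Bags: B1 = {2, 3, 6}  B2 = {2, 6, 7}  B3 = {4, 6, 7}  B4 = {4, 5, 6}  B5 = {0, 5, 6}  B6 = {0, 1, 6}
Tree: B1–B2, B2–B3, B3–B4, B4–B5, B5–B6
Each bag holds 3 vertices, so the decomposition has width 2, which upper-bounds the treewidth. The edges 6–3–2–7–4–5–0–1–6 form a cycle, so G is not a tree and its treewidth is at least 2. The upper and lower bounds meet at 2, so that is the treewidth.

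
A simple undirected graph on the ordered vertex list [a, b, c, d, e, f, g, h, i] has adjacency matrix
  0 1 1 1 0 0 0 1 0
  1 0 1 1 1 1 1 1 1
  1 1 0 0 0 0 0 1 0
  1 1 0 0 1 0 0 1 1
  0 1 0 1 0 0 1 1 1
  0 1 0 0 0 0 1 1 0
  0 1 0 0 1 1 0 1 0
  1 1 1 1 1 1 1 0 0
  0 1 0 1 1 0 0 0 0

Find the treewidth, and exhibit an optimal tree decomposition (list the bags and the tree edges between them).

Each bag holds 4 vertices, so the decomposition has width 3, which upper-bounds the treewidth. Conversely, {b, d, e, h} is a clique of size 4, and the vertices of any clique must share a bag in every tree decomposition; so some bag has ≥ 4 vertices and tw(G) ≥ 3. The upper and lower bounds meet at 3, so that is the treewidth.

Treewidth 3.
One optimal decomposition is:
Bags: B1 = {a, b, c, h}  B2 = {a, b, d, h}  B3 = {b, d, e, h}  B4 = {b, d, e, i}  B5 = {b, e, g, h}  B6 = {b, f, g, h}
Tree: B1–B2, B2–B3, B3–B4, B3–B5, B5–B6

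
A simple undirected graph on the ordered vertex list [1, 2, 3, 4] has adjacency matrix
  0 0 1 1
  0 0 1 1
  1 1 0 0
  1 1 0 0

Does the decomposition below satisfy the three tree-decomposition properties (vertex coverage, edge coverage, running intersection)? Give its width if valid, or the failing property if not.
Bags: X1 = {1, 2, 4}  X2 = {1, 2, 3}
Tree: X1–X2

Checking the three conditions: (i) the bags cover all of {1, 2, 3, 4}; (ii) for each edge, some bag contains both endpoints; (iii) the bags containing any fixed vertex form a subtree. All hold, so the decomposition is valid with width 3 − 1 = 2.

Yes; width 2.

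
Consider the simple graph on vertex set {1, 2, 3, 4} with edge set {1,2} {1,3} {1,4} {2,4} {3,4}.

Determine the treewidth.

A width-2 tree decomposition is:
Bags: B1 = {1, 3, 4}  B2 = {1, 2, 4}
Tree: B1–B2
The largest bag has 3 vertices, giving width 2; this decomposition certifies tw(G) ≤ 2. Conversely, {1, 2, 4} is a clique of size 3, and the vertices of any clique must share a bag in every tree decomposition; so some bag has ≥ 3 vertices and tw(G) ≥ 2. Therefore the treewidth is 2.

2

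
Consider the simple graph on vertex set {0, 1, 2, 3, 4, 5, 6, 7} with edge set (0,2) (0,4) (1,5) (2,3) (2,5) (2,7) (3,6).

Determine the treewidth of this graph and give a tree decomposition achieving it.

The largest bag has 2 vertices, giving width 1; this decomposition certifies tw(G) ≤ 1. Since G has at least one edge (e.g. 2–3), it is not an edgeless graph, so tw(G) ≥ 1. Combining the bounds, tw(G) = 1.

Treewidth 1.
One optimal decomposition is:
Bags: B1 = {2, 3}  B2 = {2, 5}  B3 = {1, 5}  B4 = {0, 2}  B5 = {3, 6}  B6 = {2, 7}  B7 = {0, 4}
Tree: B1–B2, B2–B3, B1–B4, B1–B5, B4–B6, B4–B7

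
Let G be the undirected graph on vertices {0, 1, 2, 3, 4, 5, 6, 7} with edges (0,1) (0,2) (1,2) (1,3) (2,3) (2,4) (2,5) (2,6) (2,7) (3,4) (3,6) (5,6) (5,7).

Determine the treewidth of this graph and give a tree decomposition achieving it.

Treewidth 2.
One such decomposition:
Bags: B1 = {2, 3, 6}  B2 = {2, 3, 4}  B3 = {2, 5, 6}  B4 = {1, 2, 3}  B5 = {2, 5, 7}  B6 = {0, 1, 2}
Tree: B1–B2, B1–B3, B1–B4, B3–B5, B4–B6

The largest bag has 3 vertices, giving width 2; this decomposition certifies tw(G) ≤ 2. On the other hand G contains the 3-clique {0, 1, 2}. A clique must lie in a single bag of any decomposition, so no decomposition can have width below 2. Therefore the treewidth is 2.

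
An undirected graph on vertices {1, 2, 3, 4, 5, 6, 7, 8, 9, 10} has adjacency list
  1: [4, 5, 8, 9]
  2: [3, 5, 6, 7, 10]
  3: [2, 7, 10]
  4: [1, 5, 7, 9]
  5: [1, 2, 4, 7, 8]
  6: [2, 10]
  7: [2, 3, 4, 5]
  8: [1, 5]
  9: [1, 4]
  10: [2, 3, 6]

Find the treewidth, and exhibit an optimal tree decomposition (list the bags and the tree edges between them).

Every bag has size at most 3, so the width is 3 − 1 = 2 and tw(G) ≤ 2. For the lower bound, the 3 vertices {1, 5, 8} are pairwise adjacent, and any tree decomposition puts a clique entirely inside one bag — forcing width ≥ 2. Combining the bounds, tw(G) = 2.

Treewidth 2.
One optimal decomposition is:
Bags: B1 = {4, 5, 7}  B2 = {2, 5, 7}  B3 = {2, 3, 7}  B4 = {1, 4, 5}  B5 = {2, 3, 10}  B6 = {2, 6, 10}  B7 = {1, 4, 9}  B8 = {1, 5, 8}
Tree: B1–B2, B2–B3, B1–B4, B3–B5, B5–B6, B4–B7, B4–B8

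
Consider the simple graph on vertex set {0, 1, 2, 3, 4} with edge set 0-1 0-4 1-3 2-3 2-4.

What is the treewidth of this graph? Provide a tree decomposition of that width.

The largest bag has 3 vertices, giving width 2; this decomposition certifies tw(G) ≤ 2. The edges 1–0–4–2–3–1 form a cycle, so G is not a tree and its treewidth is at least 2. Combining the bounds, tw(G) = 2.

Treewidth 2.
One optimal decomposition is:
Bags: B1 = {0, 1, 4}  B2 = {1, 2, 4}  B3 = {1, 2, 3}
Tree: B1–B2, B2–B3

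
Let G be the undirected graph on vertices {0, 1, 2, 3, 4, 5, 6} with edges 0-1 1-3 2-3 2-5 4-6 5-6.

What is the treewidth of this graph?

A width-1 tree decomposition is:
Bags: B1 = {4, 6}  B2 = {5, 6}  B3 = {2, 5}  B4 = {2, 3}  B5 = {1, 3}  B6 = {0, 1}
Tree: B1–B2, B2–B3, B3–B4, B4–B5, B5–B6
Every bag has size at most 2, so the width is 2 − 1 = 1 and tw(G) ≤ 1. Any graph with an edge has treewidth ≥ 1, and G has the edge 4–6. Combining the bounds, tw(G) = 1.

1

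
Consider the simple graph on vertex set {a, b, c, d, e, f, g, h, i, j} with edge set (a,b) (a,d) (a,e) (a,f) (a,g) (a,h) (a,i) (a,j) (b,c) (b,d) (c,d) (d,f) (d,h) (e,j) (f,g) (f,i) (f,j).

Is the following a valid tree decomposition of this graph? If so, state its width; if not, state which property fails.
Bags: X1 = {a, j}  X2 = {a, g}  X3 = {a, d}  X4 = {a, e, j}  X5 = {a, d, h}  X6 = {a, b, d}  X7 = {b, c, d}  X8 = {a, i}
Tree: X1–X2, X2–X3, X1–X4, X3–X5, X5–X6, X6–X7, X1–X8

No — vertex f appears in no bag.

A tree decomposition must satisfy three properties: every vertex lies in some bag; for every edge, both endpoints lie together in some bag; and for every vertex, the bags containing it form a connected subtree. Here vertex f appears in no bag, so the decomposition is invalid.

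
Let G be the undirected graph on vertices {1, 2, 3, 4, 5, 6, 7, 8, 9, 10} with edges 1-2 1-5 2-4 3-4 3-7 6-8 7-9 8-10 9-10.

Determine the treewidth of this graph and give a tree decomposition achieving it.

Treewidth 1.
One such decomposition:
Bags: B1 = {6, 8}  B2 = {8, 10}  B3 = {9, 10}  B4 = {7, 9}  B5 = {3, 7}  B6 = {3, 4}  B7 = {2, 4}  B8 = {1, 2}  B9 = {1, 5}
Tree: B1–B2, B2–B3, B3–B4, B4–B5, B5–B6, B6–B7, B7–B8, B8–B9

The largest bag has 2 vertices, giving width 1; this decomposition certifies tw(G) ≤ 1. G has an edge, so its treewidth is at least 1. Combining the bounds, tw(G) = 1.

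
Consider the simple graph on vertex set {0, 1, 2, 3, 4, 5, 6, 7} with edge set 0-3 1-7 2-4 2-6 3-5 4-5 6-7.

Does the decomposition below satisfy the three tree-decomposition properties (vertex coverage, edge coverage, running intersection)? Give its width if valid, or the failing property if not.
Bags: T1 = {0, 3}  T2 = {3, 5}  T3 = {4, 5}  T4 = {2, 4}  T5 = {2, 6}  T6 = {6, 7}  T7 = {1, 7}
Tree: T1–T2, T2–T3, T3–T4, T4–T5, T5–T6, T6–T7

Yes; width 1.

Checking the three conditions: (i) the bags cover all of {0, 1, 2, 3, 4, 5, 6, 7}; (ii) for each edge, some bag contains both endpoints; (iii) the bags containing any fixed vertex form a subtree. All hold, so the decomposition is valid with width 2 − 1 = 1.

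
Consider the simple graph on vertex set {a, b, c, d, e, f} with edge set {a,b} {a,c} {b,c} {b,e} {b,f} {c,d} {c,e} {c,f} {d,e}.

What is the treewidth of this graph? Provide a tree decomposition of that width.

Treewidth 2.
Bags: B1 = {b, c, e}  B2 = {b, c, f}  B3 = {c, d, e}  B4 = {a, b, c}
Tree: B1–B2, B1–B3, B1–B4

The largest bag has 3 vertices, giving width 2; this decomposition certifies tw(G) ≤ 2. On the other hand G contains the 3-clique {c, d, e}. A clique must lie in a single bag of any decomposition, so no decomposition can have width below 2. The upper and lower bounds meet at 2, so that is the treewidth.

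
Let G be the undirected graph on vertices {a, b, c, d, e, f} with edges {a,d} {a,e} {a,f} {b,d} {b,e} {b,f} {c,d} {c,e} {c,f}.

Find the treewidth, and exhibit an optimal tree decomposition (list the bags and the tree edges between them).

Treewidth 3.
One such decomposition:
Bags: B1 = {a, d, e, f}  B2 = {c, d, e, f}  B3 = {b, d, e, f}
Tree: B1–B2, B2–B3

Each bag holds 4 vertices, so the decomposition has width 3, which upper-bounds the treewidth. For the lower bound: the 4 vertex sets {a,e}, {c,d}, {f}, {b} are disjoint, each induces a connected subgraph, and every pair is joined by at least one edge of G. Contracting each set to a single vertex therefore yields K_{4} as a minor, and since treewidth is minor-monotone, tw(G) ≥ tw(K_{4}) = 3. Therefore the treewidth is 3.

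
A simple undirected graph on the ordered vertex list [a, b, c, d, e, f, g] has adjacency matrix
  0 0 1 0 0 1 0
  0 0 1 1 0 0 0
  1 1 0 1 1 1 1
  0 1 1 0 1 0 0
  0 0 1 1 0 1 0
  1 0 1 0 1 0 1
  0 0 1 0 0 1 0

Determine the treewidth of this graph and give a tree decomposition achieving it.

Treewidth 2.
Bags: B1 = {c, e, f}  B2 = {c, d, e}  B3 = {a, c, f}  B4 = {b, c, d}  B5 = {c, f, g}
Tree: B1–B2, B1–B3, B2–B4, B1–B5

Each bag holds 3 vertices, so the decomposition has width 2, which upper-bounds the treewidth. Conversely, {c, d, e} is a clique of size 3, and the vertices of any clique must share a bag in every tree decomposition; so some bag has ≥ 3 vertices and tw(G) ≥ 2. Therefore the treewidth is 2.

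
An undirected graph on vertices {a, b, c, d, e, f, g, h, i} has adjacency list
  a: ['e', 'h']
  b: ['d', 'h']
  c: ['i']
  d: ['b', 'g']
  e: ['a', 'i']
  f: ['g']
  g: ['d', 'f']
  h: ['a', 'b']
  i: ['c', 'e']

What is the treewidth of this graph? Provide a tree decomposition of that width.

The largest bag has 2 vertices, giving width 1; this decomposition certifies tw(G) ≤ 1. Any graph with an edge has treewidth ≥ 1, and G has the edge c–i. Hence tw(G) = 1 exactly.

Treewidth 1.
One such decomposition:
Bags: B1 = {c, i}  B2 = {e, i}  B3 = {a, e}  B4 = {a, h}  B5 = {b, h}  B6 = {b, d}  B7 = {d, g}  B8 = {f, g}
Tree: B1–B2, B2–B3, B3–B4, B4–B5, B5–B6, B6–B7, B7–B8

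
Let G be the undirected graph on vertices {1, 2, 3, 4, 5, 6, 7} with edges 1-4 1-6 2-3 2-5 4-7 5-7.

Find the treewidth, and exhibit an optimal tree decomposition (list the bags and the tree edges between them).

Every bag has size at most 2, so the width is 2 − 1 = 1 and tw(G) ≤ 1. Any graph with an edge has treewidth ≥ 1, and G has the edge 3–2. The upper and lower bounds meet at 1, so that is the treewidth.

Treewidth 1.
One optimal decomposition is:
Bags: B1 = {2, 3}  B2 = {2, 5}  B3 = {5, 7}  B4 = {4, 7}  B5 = {1, 4}  B6 = {1, 6}
Tree: B1–B2, B2–B3, B3–B4, B4–B5, B5–B6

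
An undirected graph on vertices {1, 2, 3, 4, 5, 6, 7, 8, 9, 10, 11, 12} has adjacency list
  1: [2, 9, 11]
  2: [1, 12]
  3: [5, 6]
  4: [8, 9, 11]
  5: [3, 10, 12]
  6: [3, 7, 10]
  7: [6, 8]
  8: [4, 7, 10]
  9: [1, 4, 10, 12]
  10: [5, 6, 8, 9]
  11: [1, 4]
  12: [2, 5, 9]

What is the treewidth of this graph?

3

A width-3 tree decomposition is:
Bags: B1 = {3, 6, 7, 8}  B2 = {3, 6, 8, 10}  B3 = {3, 5, 8, 10}  B4 = {4, 5, 8, 10}  B5 = {4, 5, 9, 10}  B6 = {4, 5, 9, 12}  B7 = {4, 9, 11, 12}  B8 = {1, 9, 11, 12}  B9 = {1, 2, 11, 12}
Tree: B1–B2, B2–B3, B3–B4, B4–B5, B5–B6, B6–B7, B7–B8, B8–B9
The largest bag has 4 vertices, giving width 3; this decomposition certifies tw(G) ≤ 3. For the lower bound: the 4 vertex sets {3,6,7}, {8}, {10}, {4,5,9,12} are disjoint, each induces a connected subgraph, and every pair is joined by at least one edge of G. Contracting each set to a single vertex therefore yields K_{4} as a minor, and since treewidth is minor-monotone, tw(G) ≥ tw(K_{4}) = 3. The upper and lower bounds meet at 3, so that is the treewidth.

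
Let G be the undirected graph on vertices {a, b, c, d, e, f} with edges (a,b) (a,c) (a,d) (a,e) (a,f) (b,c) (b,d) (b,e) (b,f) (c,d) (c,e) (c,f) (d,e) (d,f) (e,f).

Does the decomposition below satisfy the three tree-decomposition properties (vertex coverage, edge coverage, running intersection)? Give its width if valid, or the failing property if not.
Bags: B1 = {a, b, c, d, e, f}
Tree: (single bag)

Yes; width 5.

Every vertex of G appears in some bag (union = {a, b, c, d, e, f}); every edge is covered by a bag; and for each vertex v the set of bags containing v is connected in the bag tree. The decomposition is therefore valid. The largest bag has 6 vertices, so the width is 5.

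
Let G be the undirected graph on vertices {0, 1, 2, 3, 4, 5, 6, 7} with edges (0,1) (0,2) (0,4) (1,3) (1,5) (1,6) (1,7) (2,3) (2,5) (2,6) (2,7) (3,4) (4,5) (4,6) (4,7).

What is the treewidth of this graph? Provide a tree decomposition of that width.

Treewidth 3.
Bags: B1 = {0, 1, 2, 4}  B2 = {1, 2, 4, 5}  B3 = {1, 2, 3, 4}  B4 = {1, 2, 4, 6}  B5 = {1, 2, 4, 7}
Tree: B1–B2, B2–B3, B3–B4, B4–B5

Every bag has size at most 4, so the width is 4 − 1 = 3 and tw(G) ≤ 3. For the lower bound: the 4 vertex sets {0,1}, {4,5}, {2}, {3} are disjoint, each induces a connected subgraph, and every pair is joined by at least one edge of G. Contracting each set to a single vertex therefore yields K_{4} as a minor, and since treewidth is minor-monotone, tw(G) ≥ tw(K_{4}) = 3. The upper and lower bounds meet at 3, so that is the treewidth.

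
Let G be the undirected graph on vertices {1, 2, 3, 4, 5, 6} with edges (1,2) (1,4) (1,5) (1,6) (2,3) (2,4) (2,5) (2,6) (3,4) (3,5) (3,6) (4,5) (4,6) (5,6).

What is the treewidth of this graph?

A width-4 tree decomposition is:
Bags: B1 = {2, 3, 4, 5, 6}  B2 = {1, 2, 4, 5, 6}
Tree: B1–B2
Each bag holds 5 vertices, so the decomposition has width 4, which upper-bounds the treewidth. For the lower bound, the 5 vertices {1, 2, 4, 5, 6} are pairwise adjacent, and any tree decomposition puts a clique entirely inside one bag — forcing width ≥ 4. Combining the bounds, tw(G) = 4.

4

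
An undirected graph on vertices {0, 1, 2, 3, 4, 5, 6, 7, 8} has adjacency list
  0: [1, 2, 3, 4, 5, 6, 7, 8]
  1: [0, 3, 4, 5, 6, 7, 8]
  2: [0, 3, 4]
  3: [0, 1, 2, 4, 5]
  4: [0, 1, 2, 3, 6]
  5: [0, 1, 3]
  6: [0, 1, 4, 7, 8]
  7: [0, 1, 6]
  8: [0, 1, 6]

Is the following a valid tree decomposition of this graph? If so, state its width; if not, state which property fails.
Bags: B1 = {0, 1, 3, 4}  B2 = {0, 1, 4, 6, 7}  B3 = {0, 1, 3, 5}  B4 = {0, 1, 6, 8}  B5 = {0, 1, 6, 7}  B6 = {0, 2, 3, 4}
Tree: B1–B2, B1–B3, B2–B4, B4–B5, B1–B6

A tree decomposition must satisfy three properties: every vertex lies in some bag; for every edge, both endpoints lie together in some bag; and for every vertex, the bags containing it form a connected subtree. Here bags containing vertex 7 are not connected in the tree, so the decomposition is invalid.

No — bags containing vertex 7 are not connected in the tree.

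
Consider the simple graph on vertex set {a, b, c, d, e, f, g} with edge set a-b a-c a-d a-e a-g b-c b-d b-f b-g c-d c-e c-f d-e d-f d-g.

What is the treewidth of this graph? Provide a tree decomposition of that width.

Treewidth 3.
Bags: B1 = {a, b, c, d}  B2 = {a, c, d, e}  B3 = {b, c, d, f}  B4 = {a, b, d, g}
Tree: B1–B2, B1–B3, B1–B4

Each bag holds 4 vertices, so the decomposition has width 3, which upper-bounds the treewidth. Conversely, {a, c, d, e} is a clique of size 4, and the vertices of any clique must share a bag in every tree decomposition; so some bag has ≥ 4 vertices and tw(G) ≥ 3. Therefore the treewidth is 3.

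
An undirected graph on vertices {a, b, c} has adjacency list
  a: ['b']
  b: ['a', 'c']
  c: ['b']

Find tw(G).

A width-1 tree decomposition is:
Bags: B1 = {a, b}  B2 = {b, c}
Tree: B1–B2
The largest bag has 2 vertices, giving width 1; this decomposition certifies tw(G) ≤ 1. Since G has at least one edge (e.g. b–a), it is not an edgeless graph, so tw(G) ≥ 1. Combining the bounds, tw(G) = 1.

1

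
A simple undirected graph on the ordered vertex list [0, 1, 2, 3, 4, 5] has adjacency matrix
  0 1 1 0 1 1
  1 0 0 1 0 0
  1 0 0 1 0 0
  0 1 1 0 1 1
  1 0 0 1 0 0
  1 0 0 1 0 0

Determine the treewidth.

2

A width-2 tree decomposition is:
Bags: B1 = {0, 2, 3}  B2 = {0, 1, 3}  B3 = {0, 3, 5}  B4 = {0, 3, 4}
Tree: B1–B2, B2–B3, B3–B4
Each bag holds 3 vertices, so the decomposition has width 2, which upper-bounds the treewidth. Since 0–2–3–1–0 is a cycle in G, G is not acyclic. Forests are exactly the graphs of treewidth ≤ 1, so tw(G) ≥ 2. Combining the bounds, tw(G) = 2.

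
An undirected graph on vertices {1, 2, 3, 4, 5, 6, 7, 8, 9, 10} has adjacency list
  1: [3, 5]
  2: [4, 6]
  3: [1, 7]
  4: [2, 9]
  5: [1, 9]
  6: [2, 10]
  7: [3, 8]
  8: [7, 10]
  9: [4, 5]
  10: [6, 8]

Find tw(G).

2

A width-2 tree decomposition is:
Bags: B1 = {3, 7, 8}  B2 = {1, 3, 8}  B3 = {1, 5, 8}  B4 = {5, 8, 9}  B5 = {4, 8, 9}  B6 = {2, 4, 8}  B7 = {2, 6, 8}  B8 = {6, 8, 10}
Tree: B1–B2, B2–B3, B3–B4, B4–B5, B5–B6, B6–B7, B7–B8
Each bag holds 3 vertices, so the decomposition has width 2, which upper-bounds the treewidth. Since 8–7–3–1–5–9–4–2–6–10–8 is a cycle in G, G is not acyclic. Forests are exactly the graphs of treewidth ≤ 1, so tw(G) ≥ 2. Combining the bounds, tw(G) = 2.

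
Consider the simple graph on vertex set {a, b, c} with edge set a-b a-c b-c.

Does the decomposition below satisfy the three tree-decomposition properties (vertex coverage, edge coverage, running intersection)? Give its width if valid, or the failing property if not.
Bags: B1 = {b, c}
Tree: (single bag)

No — vertex a appears in no bag.

A tree decomposition must satisfy three properties: every vertex lies in some bag; for every edge, both endpoints lie together in some bag; and for every vertex, the bags containing it form a connected subtree. Here vertex a appears in no bag, so the decomposition is invalid.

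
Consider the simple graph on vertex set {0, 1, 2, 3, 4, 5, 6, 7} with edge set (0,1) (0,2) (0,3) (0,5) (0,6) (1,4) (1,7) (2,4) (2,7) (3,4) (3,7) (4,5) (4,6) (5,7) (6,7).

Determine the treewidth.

A width-3 tree decomposition is:
Bags: B1 = {0, 4, 5, 7}  B2 = {0, 4, 6, 7}  B3 = {0, 1, 4, 7}  B4 = {0, 2, 4, 7}  B5 = {0, 3, 4, 7}
Tree: B1–B2, B2–B3, B3–B4, B4–B5
Each bag holds 4 vertices, so the decomposition has width 3, which upper-bounds the treewidth. For the lower bound: the 4 vertex sets {0,5}, {6,7}, {4}, {1} are disjoint, each induces a connected subgraph, and every pair is joined by at least one edge of G. Contracting each set to a single vertex therefore yields K_{4} as a minor, and since treewidth is minor-monotone, tw(G) ≥ tw(K_{4}) = 3. Hence tw(G) = 3 exactly.

3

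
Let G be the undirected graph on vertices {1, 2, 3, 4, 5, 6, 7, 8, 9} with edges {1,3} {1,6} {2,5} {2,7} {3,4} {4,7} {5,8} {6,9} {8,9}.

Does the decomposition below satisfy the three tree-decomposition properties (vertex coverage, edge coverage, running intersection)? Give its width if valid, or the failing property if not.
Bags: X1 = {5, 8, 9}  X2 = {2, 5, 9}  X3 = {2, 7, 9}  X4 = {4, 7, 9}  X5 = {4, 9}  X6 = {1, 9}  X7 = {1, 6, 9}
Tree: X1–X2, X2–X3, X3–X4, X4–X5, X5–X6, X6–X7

No — vertex 3 appears in no bag.

A tree decomposition must satisfy three properties: every vertex lies in some bag; for every edge, both endpoints lie together in some bag; and for every vertex, the bags containing it form a connected subtree. Here vertex 3 appears in no bag, so the decomposition is invalid.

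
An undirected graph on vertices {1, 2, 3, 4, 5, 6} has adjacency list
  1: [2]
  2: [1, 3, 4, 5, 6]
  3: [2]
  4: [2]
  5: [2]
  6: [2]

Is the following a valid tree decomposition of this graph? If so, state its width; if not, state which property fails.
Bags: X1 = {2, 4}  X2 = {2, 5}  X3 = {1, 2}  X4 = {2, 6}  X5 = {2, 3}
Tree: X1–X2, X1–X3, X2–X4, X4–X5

Yes; width 1.

Every vertex of G appears in some bag (union = {1, 2, 3, 4, 5, 6}); every edge is covered by a bag; and for each vertex v the set of bags containing v is connected in the bag tree. The decomposition is therefore valid. The largest bag has 2 vertices, so the width is 1.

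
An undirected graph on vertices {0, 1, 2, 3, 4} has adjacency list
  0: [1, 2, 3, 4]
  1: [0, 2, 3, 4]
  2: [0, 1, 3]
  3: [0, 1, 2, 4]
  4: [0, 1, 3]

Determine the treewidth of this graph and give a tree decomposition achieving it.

Treewidth 3.
One optimal decomposition is:
Bags: B1 = {0, 1, 2, 3}  B2 = {0, 1, 3, 4}
Tree: B1–B2

The largest bag has 4 vertices, giving width 3; this decomposition certifies tw(G) ≤ 3. For the lower bound, the 4 vertices {0, 1, 2, 3} are pairwise adjacent, and any tree decomposition puts a clique entirely inside one bag — forcing width ≥ 3. The upper and lower bounds meet at 3, so that is the treewidth.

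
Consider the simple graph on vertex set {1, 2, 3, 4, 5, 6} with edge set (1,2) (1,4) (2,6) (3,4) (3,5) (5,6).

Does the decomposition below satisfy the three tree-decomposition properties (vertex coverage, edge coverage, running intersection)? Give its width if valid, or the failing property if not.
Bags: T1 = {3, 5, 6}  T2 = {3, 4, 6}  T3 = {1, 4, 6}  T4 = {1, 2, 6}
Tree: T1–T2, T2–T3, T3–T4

Vertex coverage: the bags together contain {1, 2, 3, 4, 5, 6}, the full vertex set. Edge coverage: each edge of G has both endpoints in at least one bag. Running intersection: for every vertex, the bags containing it form a connected subtree. All three properties hold, so this is a valid tree decomposition of width max|bag| − 1 = 2, and hence tw(G) ≤ 2.

Yes; width 2.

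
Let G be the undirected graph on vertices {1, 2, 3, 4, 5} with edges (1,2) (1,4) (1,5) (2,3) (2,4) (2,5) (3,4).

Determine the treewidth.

2

A width-2 tree decomposition is:
Bags: B1 = {1, 2, 5}  B2 = {1, 2, 4}  B3 = {2, 3, 4}
Tree: B1–B2, B2–B3
The largest bag has 3 vertices, giving width 2; this decomposition certifies tw(G) ≤ 2. On the other hand G contains the 3-clique {1, 2, 4}. A clique must lie in a single bag of any decomposition, so no decomposition can have width below 2. Combining the bounds, tw(G) = 2.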